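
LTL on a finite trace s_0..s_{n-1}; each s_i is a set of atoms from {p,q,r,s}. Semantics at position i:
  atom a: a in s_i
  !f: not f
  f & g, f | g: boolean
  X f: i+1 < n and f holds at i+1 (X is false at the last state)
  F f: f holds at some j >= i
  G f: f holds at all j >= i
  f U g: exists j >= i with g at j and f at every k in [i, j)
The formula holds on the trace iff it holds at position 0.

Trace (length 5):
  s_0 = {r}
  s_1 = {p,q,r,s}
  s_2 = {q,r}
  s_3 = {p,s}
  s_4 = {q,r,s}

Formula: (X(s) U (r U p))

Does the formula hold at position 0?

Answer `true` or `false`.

Answer: true

Derivation:
s_0={r}: (X(s) U (r U p))=True X(s)=True s=False (r U p)=True r=True p=False
s_1={p,q,r,s}: (X(s) U (r U p))=True X(s)=False s=True (r U p)=True r=True p=True
s_2={q,r}: (X(s) U (r U p))=True X(s)=True s=False (r U p)=True r=True p=False
s_3={p,s}: (X(s) U (r U p))=True X(s)=True s=True (r U p)=True r=False p=True
s_4={q,r,s}: (X(s) U (r U p))=False X(s)=False s=True (r U p)=False r=True p=False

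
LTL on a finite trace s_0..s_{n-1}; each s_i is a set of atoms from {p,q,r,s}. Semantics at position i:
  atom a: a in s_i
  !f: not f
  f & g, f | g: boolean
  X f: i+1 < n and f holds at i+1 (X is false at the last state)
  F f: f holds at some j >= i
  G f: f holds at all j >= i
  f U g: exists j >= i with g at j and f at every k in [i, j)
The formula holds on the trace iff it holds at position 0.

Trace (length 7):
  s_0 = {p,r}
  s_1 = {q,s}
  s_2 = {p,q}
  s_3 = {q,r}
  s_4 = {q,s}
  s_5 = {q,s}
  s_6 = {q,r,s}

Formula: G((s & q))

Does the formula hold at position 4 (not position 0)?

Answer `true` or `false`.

Answer: true

Derivation:
s_0={p,r}: G((s & q))=False (s & q)=False s=False q=False
s_1={q,s}: G((s & q))=False (s & q)=True s=True q=True
s_2={p,q}: G((s & q))=False (s & q)=False s=False q=True
s_3={q,r}: G((s & q))=False (s & q)=False s=False q=True
s_4={q,s}: G((s & q))=True (s & q)=True s=True q=True
s_5={q,s}: G((s & q))=True (s & q)=True s=True q=True
s_6={q,r,s}: G((s & q))=True (s & q)=True s=True q=True
Evaluating at position 4: result = True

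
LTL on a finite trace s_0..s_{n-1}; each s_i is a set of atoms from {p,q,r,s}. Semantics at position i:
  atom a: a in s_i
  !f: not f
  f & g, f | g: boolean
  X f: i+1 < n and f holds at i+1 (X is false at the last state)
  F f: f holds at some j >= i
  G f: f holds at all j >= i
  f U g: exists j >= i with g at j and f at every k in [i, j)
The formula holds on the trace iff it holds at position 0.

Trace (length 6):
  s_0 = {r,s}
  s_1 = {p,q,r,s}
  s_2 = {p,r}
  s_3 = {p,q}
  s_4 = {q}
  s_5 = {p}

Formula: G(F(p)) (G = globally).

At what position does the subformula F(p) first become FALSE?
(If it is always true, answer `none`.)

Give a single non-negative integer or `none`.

Answer: none

Derivation:
s_0={r,s}: F(p)=True p=False
s_1={p,q,r,s}: F(p)=True p=True
s_2={p,r}: F(p)=True p=True
s_3={p,q}: F(p)=True p=True
s_4={q}: F(p)=True p=False
s_5={p}: F(p)=True p=True
G(F(p)) holds globally = True
No violation — formula holds at every position.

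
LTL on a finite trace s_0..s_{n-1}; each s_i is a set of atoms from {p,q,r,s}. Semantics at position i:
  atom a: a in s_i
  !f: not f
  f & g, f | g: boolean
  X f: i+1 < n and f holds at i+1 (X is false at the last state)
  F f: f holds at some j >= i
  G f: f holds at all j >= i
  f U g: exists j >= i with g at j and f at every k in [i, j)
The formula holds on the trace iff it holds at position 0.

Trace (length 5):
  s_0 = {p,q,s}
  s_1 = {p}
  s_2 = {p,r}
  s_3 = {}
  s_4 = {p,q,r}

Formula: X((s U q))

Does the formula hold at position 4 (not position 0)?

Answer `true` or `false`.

s_0={p,q,s}: X((s U q))=False (s U q)=True s=True q=True
s_1={p}: X((s U q))=False (s U q)=False s=False q=False
s_2={p,r}: X((s U q))=False (s U q)=False s=False q=False
s_3={}: X((s U q))=True (s U q)=False s=False q=False
s_4={p,q,r}: X((s U q))=False (s U q)=True s=False q=True
Evaluating at position 4: result = False

Answer: false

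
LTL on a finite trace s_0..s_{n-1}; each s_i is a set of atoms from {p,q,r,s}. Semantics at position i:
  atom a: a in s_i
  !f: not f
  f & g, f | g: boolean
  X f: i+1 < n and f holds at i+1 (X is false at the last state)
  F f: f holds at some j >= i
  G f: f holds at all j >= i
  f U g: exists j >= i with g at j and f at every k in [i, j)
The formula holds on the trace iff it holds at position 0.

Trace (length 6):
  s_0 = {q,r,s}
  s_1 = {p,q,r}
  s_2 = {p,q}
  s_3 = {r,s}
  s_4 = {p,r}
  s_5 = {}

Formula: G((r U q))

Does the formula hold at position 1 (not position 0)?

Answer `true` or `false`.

s_0={q,r,s}: G((r U q))=False (r U q)=True r=True q=True
s_1={p,q,r}: G((r U q))=False (r U q)=True r=True q=True
s_2={p,q}: G((r U q))=False (r U q)=True r=False q=True
s_3={r,s}: G((r U q))=False (r U q)=False r=True q=False
s_4={p,r}: G((r U q))=False (r U q)=False r=True q=False
s_5={}: G((r U q))=False (r U q)=False r=False q=False
Evaluating at position 1: result = False

Answer: false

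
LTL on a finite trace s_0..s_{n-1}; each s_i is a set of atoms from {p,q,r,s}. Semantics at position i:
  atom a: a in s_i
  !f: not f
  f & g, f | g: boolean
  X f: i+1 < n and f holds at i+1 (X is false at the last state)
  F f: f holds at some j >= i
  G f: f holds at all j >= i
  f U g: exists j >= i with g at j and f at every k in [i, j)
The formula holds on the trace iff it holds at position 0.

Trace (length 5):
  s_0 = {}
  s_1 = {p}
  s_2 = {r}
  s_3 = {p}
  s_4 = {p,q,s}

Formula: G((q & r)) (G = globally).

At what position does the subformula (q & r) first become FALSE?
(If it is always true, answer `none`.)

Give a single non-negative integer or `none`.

Answer: 0

Derivation:
s_0={}: (q & r)=False q=False r=False
s_1={p}: (q & r)=False q=False r=False
s_2={r}: (q & r)=False q=False r=True
s_3={p}: (q & r)=False q=False r=False
s_4={p,q,s}: (q & r)=False q=True r=False
G((q & r)) holds globally = False
First violation at position 0.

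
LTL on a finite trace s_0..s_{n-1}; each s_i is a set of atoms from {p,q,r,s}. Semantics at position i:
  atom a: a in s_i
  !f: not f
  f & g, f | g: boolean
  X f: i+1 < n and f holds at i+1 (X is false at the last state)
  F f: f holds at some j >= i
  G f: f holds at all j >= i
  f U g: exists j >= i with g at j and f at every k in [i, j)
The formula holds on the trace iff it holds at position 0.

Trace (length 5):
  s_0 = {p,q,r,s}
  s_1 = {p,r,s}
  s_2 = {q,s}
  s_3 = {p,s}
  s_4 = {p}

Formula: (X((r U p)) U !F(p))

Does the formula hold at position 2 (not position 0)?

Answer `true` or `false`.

s_0={p,q,r,s}: (X((r U p)) U !F(p))=False X((r U p))=True (r U p)=True r=True p=True !F(p)=False F(p)=True
s_1={p,r,s}: (X((r U p)) U !F(p))=False X((r U p))=False (r U p)=True r=True p=True !F(p)=False F(p)=True
s_2={q,s}: (X((r U p)) U !F(p))=False X((r U p))=True (r U p)=False r=False p=False !F(p)=False F(p)=True
s_3={p,s}: (X((r U p)) U !F(p))=False X((r U p))=True (r U p)=True r=False p=True !F(p)=False F(p)=True
s_4={p}: (X((r U p)) U !F(p))=False X((r U p))=False (r U p)=True r=False p=True !F(p)=False F(p)=True
Evaluating at position 2: result = False

Answer: false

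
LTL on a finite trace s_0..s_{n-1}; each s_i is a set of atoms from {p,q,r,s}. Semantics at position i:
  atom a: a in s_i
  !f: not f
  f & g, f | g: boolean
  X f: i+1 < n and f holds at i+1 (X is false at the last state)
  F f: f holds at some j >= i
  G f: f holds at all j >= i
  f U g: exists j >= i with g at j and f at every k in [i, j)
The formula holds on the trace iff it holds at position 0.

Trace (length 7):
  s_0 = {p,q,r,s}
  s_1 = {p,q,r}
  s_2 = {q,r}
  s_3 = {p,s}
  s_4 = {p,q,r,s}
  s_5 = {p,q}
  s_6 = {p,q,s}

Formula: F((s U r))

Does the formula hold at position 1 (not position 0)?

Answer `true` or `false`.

Answer: true

Derivation:
s_0={p,q,r,s}: F((s U r))=True (s U r)=True s=True r=True
s_1={p,q,r}: F((s U r))=True (s U r)=True s=False r=True
s_2={q,r}: F((s U r))=True (s U r)=True s=False r=True
s_3={p,s}: F((s U r))=True (s U r)=True s=True r=False
s_4={p,q,r,s}: F((s U r))=True (s U r)=True s=True r=True
s_5={p,q}: F((s U r))=False (s U r)=False s=False r=False
s_6={p,q,s}: F((s U r))=False (s U r)=False s=True r=False
Evaluating at position 1: result = True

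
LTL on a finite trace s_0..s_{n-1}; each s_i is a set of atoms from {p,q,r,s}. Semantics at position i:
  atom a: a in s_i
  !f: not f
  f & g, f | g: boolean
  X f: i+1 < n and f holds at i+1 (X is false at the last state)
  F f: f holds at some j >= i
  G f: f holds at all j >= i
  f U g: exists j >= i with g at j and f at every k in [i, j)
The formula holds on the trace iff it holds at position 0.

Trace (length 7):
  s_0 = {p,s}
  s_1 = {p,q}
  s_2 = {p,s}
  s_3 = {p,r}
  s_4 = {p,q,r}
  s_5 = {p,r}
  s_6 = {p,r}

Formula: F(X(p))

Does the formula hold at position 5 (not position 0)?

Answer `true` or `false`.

Answer: true

Derivation:
s_0={p,s}: F(X(p))=True X(p)=True p=True
s_1={p,q}: F(X(p))=True X(p)=True p=True
s_2={p,s}: F(X(p))=True X(p)=True p=True
s_3={p,r}: F(X(p))=True X(p)=True p=True
s_4={p,q,r}: F(X(p))=True X(p)=True p=True
s_5={p,r}: F(X(p))=True X(p)=True p=True
s_6={p,r}: F(X(p))=False X(p)=False p=True
Evaluating at position 5: result = True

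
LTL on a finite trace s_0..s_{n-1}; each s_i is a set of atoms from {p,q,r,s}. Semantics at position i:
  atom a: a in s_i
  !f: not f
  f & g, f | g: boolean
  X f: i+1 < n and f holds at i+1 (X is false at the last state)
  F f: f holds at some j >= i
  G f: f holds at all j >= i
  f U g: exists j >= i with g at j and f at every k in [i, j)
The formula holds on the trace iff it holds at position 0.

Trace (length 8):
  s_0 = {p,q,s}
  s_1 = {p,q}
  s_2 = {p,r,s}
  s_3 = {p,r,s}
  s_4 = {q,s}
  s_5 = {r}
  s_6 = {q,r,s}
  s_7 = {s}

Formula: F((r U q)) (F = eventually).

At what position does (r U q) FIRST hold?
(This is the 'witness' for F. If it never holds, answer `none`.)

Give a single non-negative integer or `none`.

Answer: 0

Derivation:
s_0={p,q,s}: (r U q)=True r=False q=True
s_1={p,q}: (r U q)=True r=False q=True
s_2={p,r,s}: (r U q)=True r=True q=False
s_3={p,r,s}: (r U q)=True r=True q=False
s_4={q,s}: (r U q)=True r=False q=True
s_5={r}: (r U q)=True r=True q=False
s_6={q,r,s}: (r U q)=True r=True q=True
s_7={s}: (r U q)=False r=False q=False
F((r U q)) holds; first witness at position 0.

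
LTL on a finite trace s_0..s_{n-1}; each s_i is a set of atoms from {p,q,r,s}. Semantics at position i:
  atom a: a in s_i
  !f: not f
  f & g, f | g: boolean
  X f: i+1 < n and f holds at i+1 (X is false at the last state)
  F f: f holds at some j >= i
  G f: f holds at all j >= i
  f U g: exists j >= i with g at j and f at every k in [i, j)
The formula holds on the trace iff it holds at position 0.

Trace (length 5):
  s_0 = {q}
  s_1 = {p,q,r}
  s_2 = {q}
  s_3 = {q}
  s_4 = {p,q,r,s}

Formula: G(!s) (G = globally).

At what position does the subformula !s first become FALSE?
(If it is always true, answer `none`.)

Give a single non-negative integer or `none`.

Answer: 4

Derivation:
s_0={q}: !s=True s=False
s_1={p,q,r}: !s=True s=False
s_2={q}: !s=True s=False
s_3={q}: !s=True s=False
s_4={p,q,r,s}: !s=False s=True
G(!s) holds globally = False
First violation at position 4.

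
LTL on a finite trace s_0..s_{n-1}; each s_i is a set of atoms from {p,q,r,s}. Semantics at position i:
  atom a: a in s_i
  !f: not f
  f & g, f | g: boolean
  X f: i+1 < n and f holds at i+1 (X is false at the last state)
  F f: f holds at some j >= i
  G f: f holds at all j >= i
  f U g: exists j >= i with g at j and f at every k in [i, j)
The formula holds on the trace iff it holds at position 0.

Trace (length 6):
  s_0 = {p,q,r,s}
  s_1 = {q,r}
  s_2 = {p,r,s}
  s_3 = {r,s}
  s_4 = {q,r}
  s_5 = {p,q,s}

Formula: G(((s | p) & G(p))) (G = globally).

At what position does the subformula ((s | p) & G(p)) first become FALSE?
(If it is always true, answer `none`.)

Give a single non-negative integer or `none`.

Answer: 0

Derivation:
s_0={p,q,r,s}: ((s | p) & G(p))=False (s | p)=True s=True p=True G(p)=False
s_1={q,r}: ((s | p) & G(p))=False (s | p)=False s=False p=False G(p)=False
s_2={p,r,s}: ((s | p) & G(p))=False (s | p)=True s=True p=True G(p)=False
s_3={r,s}: ((s | p) & G(p))=False (s | p)=True s=True p=False G(p)=False
s_4={q,r}: ((s | p) & G(p))=False (s | p)=False s=False p=False G(p)=False
s_5={p,q,s}: ((s | p) & G(p))=True (s | p)=True s=True p=True G(p)=True
G(((s | p) & G(p))) holds globally = False
First violation at position 0.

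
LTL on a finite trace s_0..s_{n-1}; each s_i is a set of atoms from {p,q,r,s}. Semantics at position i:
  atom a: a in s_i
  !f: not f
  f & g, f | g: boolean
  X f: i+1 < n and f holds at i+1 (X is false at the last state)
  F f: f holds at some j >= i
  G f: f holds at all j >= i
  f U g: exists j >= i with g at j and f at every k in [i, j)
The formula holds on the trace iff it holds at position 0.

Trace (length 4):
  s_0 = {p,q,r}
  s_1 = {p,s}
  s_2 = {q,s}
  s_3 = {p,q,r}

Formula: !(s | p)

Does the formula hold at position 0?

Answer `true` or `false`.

Answer: false

Derivation:
s_0={p,q,r}: !(s | p)=False (s | p)=True s=False p=True
s_1={p,s}: !(s | p)=False (s | p)=True s=True p=True
s_2={q,s}: !(s | p)=False (s | p)=True s=True p=False
s_3={p,q,r}: !(s | p)=False (s | p)=True s=False p=True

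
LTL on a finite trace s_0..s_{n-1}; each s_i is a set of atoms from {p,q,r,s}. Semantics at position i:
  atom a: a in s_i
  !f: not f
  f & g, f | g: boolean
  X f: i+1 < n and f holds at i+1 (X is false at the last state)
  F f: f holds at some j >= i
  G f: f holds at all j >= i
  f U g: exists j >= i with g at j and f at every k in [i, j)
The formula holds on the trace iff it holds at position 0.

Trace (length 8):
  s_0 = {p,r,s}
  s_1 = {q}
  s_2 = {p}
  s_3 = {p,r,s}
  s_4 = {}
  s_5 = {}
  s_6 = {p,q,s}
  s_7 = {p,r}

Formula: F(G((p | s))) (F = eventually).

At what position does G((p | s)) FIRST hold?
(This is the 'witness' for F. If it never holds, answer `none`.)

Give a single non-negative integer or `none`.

s_0={p,r,s}: G((p | s))=False (p | s)=True p=True s=True
s_1={q}: G((p | s))=False (p | s)=False p=False s=False
s_2={p}: G((p | s))=False (p | s)=True p=True s=False
s_3={p,r,s}: G((p | s))=False (p | s)=True p=True s=True
s_4={}: G((p | s))=False (p | s)=False p=False s=False
s_5={}: G((p | s))=False (p | s)=False p=False s=False
s_6={p,q,s}: G((p | s))=True (p | s)=True p=True s=True
s_7={p,r}: G((p | s))=True (p | s)=True p=True s=False
F(G((p | s))) holds; first witness at position 6.

Answer: 6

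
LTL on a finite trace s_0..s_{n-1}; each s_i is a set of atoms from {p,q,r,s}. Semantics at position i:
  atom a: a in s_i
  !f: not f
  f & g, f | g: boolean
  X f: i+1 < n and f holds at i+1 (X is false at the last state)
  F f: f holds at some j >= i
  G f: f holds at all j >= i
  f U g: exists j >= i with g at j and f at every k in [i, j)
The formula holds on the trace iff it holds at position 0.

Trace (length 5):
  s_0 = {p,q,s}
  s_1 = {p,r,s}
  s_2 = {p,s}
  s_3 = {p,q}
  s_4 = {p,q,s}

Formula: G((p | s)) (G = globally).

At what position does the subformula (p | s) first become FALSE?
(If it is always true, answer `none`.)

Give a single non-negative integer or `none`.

s_0={p,q,s}: (p | s)=True p=True s=True
s_1={p,r,s}: (p | s)=True p=True s=True
s_2={p,s}: (p | s)=True p=True s=True
s_3={p,q}: (p | s)=True p=True s=False
s_4={p,q,s}: (p | s)=True p=True s=True
G((p | s)) holds globally = True
No violation — formula holds at every position.

Answer: none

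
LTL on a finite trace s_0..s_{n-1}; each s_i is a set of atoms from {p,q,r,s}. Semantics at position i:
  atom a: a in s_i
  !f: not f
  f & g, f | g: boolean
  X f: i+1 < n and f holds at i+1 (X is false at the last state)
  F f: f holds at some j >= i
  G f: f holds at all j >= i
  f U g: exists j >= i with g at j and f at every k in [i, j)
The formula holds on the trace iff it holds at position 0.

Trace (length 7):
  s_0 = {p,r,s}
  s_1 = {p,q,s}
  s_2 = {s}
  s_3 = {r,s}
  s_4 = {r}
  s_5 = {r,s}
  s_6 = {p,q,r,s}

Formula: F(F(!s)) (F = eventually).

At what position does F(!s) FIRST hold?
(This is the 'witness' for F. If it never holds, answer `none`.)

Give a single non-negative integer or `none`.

s_0={p,r,s}: F(!s)=True !s=False s=True
s_1={p,q,s}: F(!s)=True !s=False s=True
s_2={s}: F(!s)=True !s=False s=True
s_3={r,s}: F(!s)=True !s=False s=True
s_4={r}: F(!s)=True !s=True s=False
s_5={r,s}: F(!s)=False !s=False s=True
s_6={p,q,r,s}: F(!s)=False !s=False s=True
F(F(!s)) holds; first witness at position 0.

Answer: 0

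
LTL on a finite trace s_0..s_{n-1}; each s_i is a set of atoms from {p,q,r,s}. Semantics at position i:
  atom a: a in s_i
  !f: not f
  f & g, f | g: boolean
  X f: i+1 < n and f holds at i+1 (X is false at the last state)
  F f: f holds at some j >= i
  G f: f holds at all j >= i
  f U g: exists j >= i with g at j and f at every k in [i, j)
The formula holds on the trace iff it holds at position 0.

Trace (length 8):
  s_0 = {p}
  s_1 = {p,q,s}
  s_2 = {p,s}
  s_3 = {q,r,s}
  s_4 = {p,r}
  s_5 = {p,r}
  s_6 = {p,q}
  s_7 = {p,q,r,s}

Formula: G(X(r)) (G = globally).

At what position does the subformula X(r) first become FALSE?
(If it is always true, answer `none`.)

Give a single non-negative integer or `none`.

s_0={p}: X(r)=False r=False
s_1={p,q,s}: X(r)=False r=False
s_2={p,s}: X(r)=True r=False
s_3={q,r,s}: X(r)=True r=True
s_4={p,r}: X(r)=True r=True
s_5={p,r}: X(r)=False r=True
s_6={p,q}: X(r)=True r=False
s_7={p,q,r,s}: X(r)=False r=True
G(X(r)) holds globally = False
First violation at position 0.

Answer: 0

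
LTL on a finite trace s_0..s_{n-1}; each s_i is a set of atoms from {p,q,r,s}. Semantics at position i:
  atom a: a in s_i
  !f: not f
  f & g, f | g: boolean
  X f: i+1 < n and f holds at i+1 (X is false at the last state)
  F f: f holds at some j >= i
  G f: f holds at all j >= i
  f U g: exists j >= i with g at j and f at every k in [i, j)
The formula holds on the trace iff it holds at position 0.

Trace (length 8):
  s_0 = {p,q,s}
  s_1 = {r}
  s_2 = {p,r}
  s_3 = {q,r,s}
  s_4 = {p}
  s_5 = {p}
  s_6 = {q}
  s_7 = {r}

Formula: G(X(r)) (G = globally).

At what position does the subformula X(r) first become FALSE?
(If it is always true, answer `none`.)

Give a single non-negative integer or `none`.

Answer: 3

Derivation:
s_0={p,q,s}: X(r)=True r=False
s_1={r}: X(r)=True r=True
s_2={p,r}: X(r)=True r=True
s_3={q,r,s}: X(r)=False r=True
s_4={p}: X(r)=False r=False
s_5={p}: X(r)=False r=False
s_6={q}: X(r)=True r=False
s_7={r}: X(r)=False r=True
G(X(r)) holds globally = False
First violation at position 3.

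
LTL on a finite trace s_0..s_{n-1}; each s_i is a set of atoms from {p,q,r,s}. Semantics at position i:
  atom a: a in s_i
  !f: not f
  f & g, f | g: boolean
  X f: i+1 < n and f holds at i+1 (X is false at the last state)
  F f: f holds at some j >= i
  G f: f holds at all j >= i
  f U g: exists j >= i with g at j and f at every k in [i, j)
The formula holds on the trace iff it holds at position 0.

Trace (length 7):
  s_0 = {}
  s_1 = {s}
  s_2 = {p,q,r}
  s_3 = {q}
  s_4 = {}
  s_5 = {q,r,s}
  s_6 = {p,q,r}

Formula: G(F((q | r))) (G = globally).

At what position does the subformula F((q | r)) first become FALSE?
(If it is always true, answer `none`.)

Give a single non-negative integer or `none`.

Answer: none

Derivation:
s_0={}: F((q | r))=True (q | r)=False q=False r=False
s_1={s}: F((q | r))=True (q | r)=False q=False r=False
s_2={p,q,r}: F((q | r))=True (q | r)=True q=True r=True
s_3={q}: F((q | r))=True (q | r)=True q=True r=False
s_4={}: F((q | r))=True (q | r)=False q=False r=False
s_5={q,r,s}: F((q | r))=True (q | r)=True q=True r=True
s_6={p,q,r}: F((q | r))=True (q | r)=True q=True r=True
G(F((q | r))) holds globally = True
No violation — formula holds at every position.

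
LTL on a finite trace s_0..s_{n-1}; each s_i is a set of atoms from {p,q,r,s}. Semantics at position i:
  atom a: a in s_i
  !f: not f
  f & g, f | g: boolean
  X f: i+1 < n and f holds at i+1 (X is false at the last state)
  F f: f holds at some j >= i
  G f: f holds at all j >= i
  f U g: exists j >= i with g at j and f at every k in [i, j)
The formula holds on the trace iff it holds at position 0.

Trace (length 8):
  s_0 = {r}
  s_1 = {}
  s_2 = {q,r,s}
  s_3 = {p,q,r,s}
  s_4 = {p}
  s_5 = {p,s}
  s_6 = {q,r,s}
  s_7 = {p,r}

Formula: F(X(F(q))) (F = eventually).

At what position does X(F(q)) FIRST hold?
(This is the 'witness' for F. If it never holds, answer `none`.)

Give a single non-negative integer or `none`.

s_0={r}: X(F(q))=True F(q)=True q=False
s_1={}: X(F(q))=True F(q)=True q=False
s_2={q,r,s}: X(F(q))=True F(q)=True q=True
s_3={p,q,r,s}: X(F(q))=True F(q)=True q=True
s_4={p}: X(F(q))=True F(q)=True q=False
s_5={p,s}: X(F(q))=True F(q)=True q=False
s_6={q,r,s}: X(F(q))=False F(q)=True q=True
s_7={p,r}: X(F(q))=False F(q)=False q=False
F(X(F(q))) holds; first witness at position 0.

Answer: 0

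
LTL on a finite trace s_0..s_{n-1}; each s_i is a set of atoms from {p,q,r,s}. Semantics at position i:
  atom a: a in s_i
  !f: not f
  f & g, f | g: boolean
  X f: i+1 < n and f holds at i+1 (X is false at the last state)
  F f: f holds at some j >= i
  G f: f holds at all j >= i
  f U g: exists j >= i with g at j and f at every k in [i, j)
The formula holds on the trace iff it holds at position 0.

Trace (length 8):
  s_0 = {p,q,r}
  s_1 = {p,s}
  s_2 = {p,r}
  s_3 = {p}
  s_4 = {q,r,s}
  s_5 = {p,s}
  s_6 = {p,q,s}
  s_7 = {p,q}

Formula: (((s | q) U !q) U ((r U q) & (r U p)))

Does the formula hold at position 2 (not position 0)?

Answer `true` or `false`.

Answer: true

Derivation:
s_0={p,q,r}: (((s | q) U !q) U ((r U q) & (r U p)))=True ((s | q) U !q)=True (s | q)=True s=False q=True !q=False ((r U q) & (r U p))=True (r U q)=True r=True (r U p)=True p=True
s_1={p,s}: (((s | q) U !q) U ((r U q) & (r U p)))=True ((s | q) U !q)=True (s | q)=True s=True q=False !q=True ((r U q) & (r U p))=False (r U q)=False r=False (r U p)=True p=True
s_2={p,r}: (((s | q) U !q) U ((r U q) & (r U p)))=True ((s | q) U !q)=True (s | q)=False s=False q=False !q=True ((r U q) & (r U p))=False (r U q)=False r=True (r U p)=True p=True
s_3={p}: (((s | q) U !q) U ((r U q) & (r U p)))=True ((s | q) U !q)=True (s | q)=False s=False q=False !q=True ((r U q) & (r U p))=False (r U q)=False r=False (r U p)=True p=True
s_4={q,r,s}: (((s | q) U !q) U ((r U q) & (r U p)))=True ((s | q) U !q)=True (s | q)=True s=True q=True !q=False ((r U q) & (r U p))=True (r U q)=True r=True (r U p)=True p=False
s_5={p,s}: (((s | q) U !q) U ((r U q) & (r U p)))=True ((s | q) U !q)=True (s | q)=True s=True q=False !q=True ((r U q) & (r U p))=False (r U q)=False r=False (r U p)=True p=True
s_6={p,q,s}: (((s | q) U !q) U ((r U q) & (r U p)))=True ((s | q) U !q)=False (s | q)=True s=True q=True !q=False ((r U q) & (r U p))=True (r U q)=True r=False (r U p)=True p=True
s_7={p,q}: (((s | q) U !q) U ((r U q) & (r U p)))=True ((s | q) U !q)=False (s | q)=True s=False q=True !q=False ((r U q) & (r U p))=True (r U q)=True r=False (r U p)=True p=True
Evaluating at position 2: result = True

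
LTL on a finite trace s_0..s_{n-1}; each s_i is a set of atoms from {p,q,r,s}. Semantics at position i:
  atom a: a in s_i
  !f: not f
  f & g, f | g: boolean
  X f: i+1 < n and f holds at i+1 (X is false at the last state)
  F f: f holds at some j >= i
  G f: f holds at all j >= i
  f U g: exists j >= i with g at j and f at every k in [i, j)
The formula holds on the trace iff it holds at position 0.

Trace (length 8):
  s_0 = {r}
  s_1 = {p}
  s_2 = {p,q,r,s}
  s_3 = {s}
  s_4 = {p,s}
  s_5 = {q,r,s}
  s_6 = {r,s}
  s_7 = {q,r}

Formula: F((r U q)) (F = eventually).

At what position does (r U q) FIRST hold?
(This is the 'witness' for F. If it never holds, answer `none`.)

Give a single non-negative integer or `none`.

s_0={r}: (r U q)=False r=True q=False
s_1={p}: (r U q)=False r=False q=False
s_2={p,q,r,s}: (r U q)=True r=True q=True
s_3={s}: (r U q)=False r=False q=False
s_4={p,s}: (r U q)=False r=False q=False
s_5={q,r,s}: (r U q)=True r=True q=True
s_6={r,s}: (r U q)=True r=True q=False
s_7={q,r}: (r U q)=True r=True q=True
F((r U q)) holds; first witness at position 2.

Answer: 2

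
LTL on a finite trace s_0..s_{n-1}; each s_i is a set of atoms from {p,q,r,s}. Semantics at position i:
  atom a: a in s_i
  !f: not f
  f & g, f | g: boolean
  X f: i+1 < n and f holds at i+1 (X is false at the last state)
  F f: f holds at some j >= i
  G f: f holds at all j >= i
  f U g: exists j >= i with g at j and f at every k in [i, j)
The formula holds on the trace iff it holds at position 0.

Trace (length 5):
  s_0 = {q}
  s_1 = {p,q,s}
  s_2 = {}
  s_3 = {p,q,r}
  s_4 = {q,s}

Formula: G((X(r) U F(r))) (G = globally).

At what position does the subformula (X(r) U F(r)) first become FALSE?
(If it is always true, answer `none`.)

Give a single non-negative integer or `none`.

s_0={q}: (X(r) U F(r))=True X(r)=False r=False F(r)=True
s_1={p,q,s}: (X(r) U F(r))=True X(r)=False r=False F(r)=True
s_2={}: (X(r) U F(r))=True X(r)=True r=False F(r)=True
s_3={p,q,r}: (X(r) U F(r))=True X(r)=False r=True F(r)=True
s_4={q,s}: (X(r) U F(r))=False X(r)=False r=False F(r)=False
G((X(r) U F(r))) holds globally = False
First violation at position 4.

Answer: 4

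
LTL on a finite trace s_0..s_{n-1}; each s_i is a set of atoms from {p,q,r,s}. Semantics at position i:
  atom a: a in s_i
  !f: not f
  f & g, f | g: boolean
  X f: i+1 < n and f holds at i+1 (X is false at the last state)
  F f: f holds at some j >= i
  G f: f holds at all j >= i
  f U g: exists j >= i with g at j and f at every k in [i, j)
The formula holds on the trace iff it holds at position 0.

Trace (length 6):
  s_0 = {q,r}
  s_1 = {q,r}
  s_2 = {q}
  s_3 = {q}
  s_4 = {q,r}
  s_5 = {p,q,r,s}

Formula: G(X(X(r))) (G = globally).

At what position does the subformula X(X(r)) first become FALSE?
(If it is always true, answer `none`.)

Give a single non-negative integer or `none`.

Answer: 0

Derivation:
s_0={q,r}: X(X(r))=False X(r)=True r=True
s_1={q,r}: X(X(r))=False X(r)=False r=True
s_2={q}: X(X(r))=True X(r)=False r=False
s_3={q}: X(X(r))=True X(r)=True r=False
s_4={q,r}: X(X(r))=False X(r)=True r=True
s_5={p,q,r,s}: X(X(r))=False X(r)=False r=True
G(X(X(r))) holds globally = False
First violation at position 0.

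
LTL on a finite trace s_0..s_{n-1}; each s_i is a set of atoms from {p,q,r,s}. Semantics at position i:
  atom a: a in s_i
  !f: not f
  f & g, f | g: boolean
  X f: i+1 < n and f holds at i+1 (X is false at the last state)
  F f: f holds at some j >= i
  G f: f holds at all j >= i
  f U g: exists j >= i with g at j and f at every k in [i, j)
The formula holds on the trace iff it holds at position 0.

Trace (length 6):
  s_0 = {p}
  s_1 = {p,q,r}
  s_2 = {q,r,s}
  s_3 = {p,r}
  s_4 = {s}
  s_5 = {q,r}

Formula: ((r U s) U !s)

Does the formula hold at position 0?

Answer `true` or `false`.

Answer: true

Derivation:
s_0={p}: ((r U s) U !s)=True (r U s)=False r=False s=False !s=True
s_1={p,q,r}: ((r U s) U !s)=True (r U s)=True r=True s=False !s=True
s_2={q,r,s}: ((r U s) U !s)=True (r U s)=True r=True s=True !s=False
s_3={p,r}: ((r U s) U !s)=True (r U s)=True r=True s=False !s=True
s_4={s}: ((r U s) U !s)=True (r U s)=True r=False s=True !s=False
s_5={q,r}: ((r U s) U !s)=True (r U s)=False r=True s=False !s=True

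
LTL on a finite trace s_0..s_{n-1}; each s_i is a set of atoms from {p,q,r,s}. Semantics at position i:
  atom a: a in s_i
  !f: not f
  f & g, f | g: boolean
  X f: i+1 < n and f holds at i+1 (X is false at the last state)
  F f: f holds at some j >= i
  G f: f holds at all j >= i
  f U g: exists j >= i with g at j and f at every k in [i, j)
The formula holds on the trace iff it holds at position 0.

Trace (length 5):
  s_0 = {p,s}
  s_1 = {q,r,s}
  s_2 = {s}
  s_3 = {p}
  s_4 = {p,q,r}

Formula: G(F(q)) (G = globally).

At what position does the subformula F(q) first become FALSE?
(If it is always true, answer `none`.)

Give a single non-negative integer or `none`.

Answer: none

Derivation:
s_0={p,s}: F(q)=True q=False
s_1={q,r,s}: F(q)=True q=True
s_2={s}: F(q)=True q=False
s_3={p}: F(q)=True q=False
s_4={p,q,r}: F(q)=True q=True
G(F(q)) holds globally = True
No violation — formula holds at every position.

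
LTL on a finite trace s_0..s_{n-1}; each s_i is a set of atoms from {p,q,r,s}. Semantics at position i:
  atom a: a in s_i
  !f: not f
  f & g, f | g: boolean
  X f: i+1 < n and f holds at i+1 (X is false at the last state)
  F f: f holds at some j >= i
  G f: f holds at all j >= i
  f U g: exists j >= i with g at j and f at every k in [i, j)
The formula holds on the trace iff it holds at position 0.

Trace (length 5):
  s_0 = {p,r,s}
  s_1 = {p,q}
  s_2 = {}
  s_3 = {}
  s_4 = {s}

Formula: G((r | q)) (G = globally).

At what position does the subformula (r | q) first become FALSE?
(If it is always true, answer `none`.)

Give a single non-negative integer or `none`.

s_0={p,r,s}: (r | q)=True r=True q=False
s_1={p,q}: (r | q)=True r=False q=True
s_2={}: (r | q)=False r=False q=False
s_3={}: (r | q)=False r=False q=False
s_4={s}: (r | q)=False r=False q=False
G((r | q)) holds globally = False
First violation at position 2.

Answer: 2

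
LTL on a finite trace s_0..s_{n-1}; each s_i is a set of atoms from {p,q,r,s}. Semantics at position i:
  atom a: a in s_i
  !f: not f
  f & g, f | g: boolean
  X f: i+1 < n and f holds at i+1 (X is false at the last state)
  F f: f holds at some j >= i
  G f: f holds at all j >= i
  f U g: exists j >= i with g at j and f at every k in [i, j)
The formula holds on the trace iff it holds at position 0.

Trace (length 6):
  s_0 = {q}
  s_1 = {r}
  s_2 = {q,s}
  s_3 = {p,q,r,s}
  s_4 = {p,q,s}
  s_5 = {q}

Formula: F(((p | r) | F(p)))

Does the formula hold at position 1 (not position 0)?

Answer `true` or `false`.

s_0={q}: F(((p | r) | F(p)))=True ((p | r) | F(p))=True (p | r)=False p=False r=False F(p)=True
s_1={r}: F(((p | r) | F(p)))=True ((p | r) | F(p))=True (p | r)=True p=False r=True F(p)=True
s_2={q,s}: F(((p | r) | F(p)))=True ((p | r) | F(p))=True (p | r)=False p=False r=False F(p)=True
s_3={p,q,r,s}: F(((p | r) | F(p)))=True ((p | r) | F(p))=True (p | r)=True p=True r=True F(p)=True
s_4={p,q,s}: F(((p | r) | F(p)))=True ((p | r) | F(p))=True (p | r)=True p=True r=False F(p)=True
s_5={q}: F(((p | r) | F(p)))=False ((p | r) | F(p))=False (p | r)=False p=False r=False F(p)=False
Evaluating at position 1: result = True

Answer: true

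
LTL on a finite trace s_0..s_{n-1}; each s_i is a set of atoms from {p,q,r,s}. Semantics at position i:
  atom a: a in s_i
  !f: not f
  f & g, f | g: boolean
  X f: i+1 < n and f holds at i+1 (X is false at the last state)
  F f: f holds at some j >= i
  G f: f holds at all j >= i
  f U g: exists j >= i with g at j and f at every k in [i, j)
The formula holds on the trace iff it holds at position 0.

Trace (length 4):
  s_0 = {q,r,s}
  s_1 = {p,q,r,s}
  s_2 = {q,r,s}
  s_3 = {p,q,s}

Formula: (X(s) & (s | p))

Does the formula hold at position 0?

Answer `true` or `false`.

s_0={q,r,s}: (X(s) & (s | p))=True X(s)=True s=True (s | p)=True p=False
s_1={p,q,r,s}: (X(s) & (s | p))=True X(s)=True s=True (s | p)=True p=True
s_2={q,r,s}: (X(s) & (s | p))=True X(s)=True s=True (s | p)=True p=False
s_3={p,q,s}: (X(s) & (s | p))=False X(s)=False s=True (s | p)=True p=True

Answer: true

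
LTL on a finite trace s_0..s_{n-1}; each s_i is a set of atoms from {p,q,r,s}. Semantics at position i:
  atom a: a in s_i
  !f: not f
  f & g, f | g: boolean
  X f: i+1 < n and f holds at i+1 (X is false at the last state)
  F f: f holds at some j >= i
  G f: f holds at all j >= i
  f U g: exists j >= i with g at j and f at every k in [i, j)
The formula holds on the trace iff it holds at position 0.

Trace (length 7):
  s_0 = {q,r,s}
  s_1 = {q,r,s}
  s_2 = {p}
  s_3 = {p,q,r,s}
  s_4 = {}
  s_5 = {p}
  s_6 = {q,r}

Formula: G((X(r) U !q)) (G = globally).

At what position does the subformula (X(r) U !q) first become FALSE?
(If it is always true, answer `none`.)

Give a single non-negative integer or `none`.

Answer: 0

Derivation:
s_0={q,r,s}: (X(r) U !q)=False X(r)=True r=True !q=False q=True
s_1={q,r,s}: (X(r) U !q)=False X(r)=False r=True !q=False q=True
s_2={p}: (X(r) U !q)=True X(r)=True r=False !q=True q=False
s_3={p,q,r,s}: (X(r) U !q)=False X(r)=False r=True !q=False q=True
s_4={}: (X(r) U !q)=True X(r)=False r=False !q=True q=False
s_5={p}: (X(r) U !q)=True X(r)=True r=False !q=True q=False
s_6={q,r}: (X(r) U !q)=False X(r)=False r=True !q=False q=True
G((X(r) U !q)) holds globally = False
First violation at position 0.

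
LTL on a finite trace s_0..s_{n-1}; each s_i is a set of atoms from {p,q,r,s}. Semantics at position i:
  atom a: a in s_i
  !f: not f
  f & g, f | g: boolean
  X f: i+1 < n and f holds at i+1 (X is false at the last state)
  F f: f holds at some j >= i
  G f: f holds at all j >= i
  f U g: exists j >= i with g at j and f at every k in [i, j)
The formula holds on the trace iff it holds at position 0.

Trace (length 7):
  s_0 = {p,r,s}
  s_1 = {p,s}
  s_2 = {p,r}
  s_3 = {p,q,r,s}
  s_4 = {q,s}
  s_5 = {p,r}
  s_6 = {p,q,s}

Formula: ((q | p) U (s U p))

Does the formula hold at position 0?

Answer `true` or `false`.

s_0={p,r,s}: ((q | p) U (s U p))=True (q | p)=True q=False p=True (s U p)=True s=True
s_1={p,s}: ((q | p) U (s U p))=True (q | p)=True q=False p=True (s U p)=True s=True
s_2={p,r}: ((q | p) U (s U p))=True (q | p)=True q=False p=True (s U p)=True s=False
s_3={p,q,r,s}: ((q | p) U (s U p))=True (q | p)=True q=True p=True (s U p)=True s=True
s_4={q,s}: ((q | p) U (s U p))=True (q | p)=True q=True p=False (s U p)=True s=True
s_5={p,r}: ((q | p) U (s U p))=True (q | p)=True q=False p=True (s U p)=True s=False
s_6={p,q,s}: ((q | p) U (s U p))=True (q | p)=True q=True p=True (s U p)=True s=True

Answer: true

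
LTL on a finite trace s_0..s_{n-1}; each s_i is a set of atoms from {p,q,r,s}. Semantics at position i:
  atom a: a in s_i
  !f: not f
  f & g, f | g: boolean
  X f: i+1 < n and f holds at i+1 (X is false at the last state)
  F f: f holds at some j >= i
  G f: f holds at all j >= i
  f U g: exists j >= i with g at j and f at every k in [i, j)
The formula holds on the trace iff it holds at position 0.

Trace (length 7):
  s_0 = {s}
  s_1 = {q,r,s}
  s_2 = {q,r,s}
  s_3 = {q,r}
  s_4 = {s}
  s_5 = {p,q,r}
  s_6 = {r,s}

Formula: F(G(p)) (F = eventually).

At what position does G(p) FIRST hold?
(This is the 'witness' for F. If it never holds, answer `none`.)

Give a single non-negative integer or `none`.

Answer: none

Derivation:
s_0={s}: G(p)=False p=False
s_1={q,r,s}: G(p)=False p=False
s_2={q,r,s}: G(p)=False p=False
s_3={q,r}: G(p)=False p=False
s_4={s}: G(p)=False p=False
s_5={p,q,r}: G(p)=False p=True
s_6={r,s}: G(p)=False p=False
F(G(p)) does not hold (no witness exists).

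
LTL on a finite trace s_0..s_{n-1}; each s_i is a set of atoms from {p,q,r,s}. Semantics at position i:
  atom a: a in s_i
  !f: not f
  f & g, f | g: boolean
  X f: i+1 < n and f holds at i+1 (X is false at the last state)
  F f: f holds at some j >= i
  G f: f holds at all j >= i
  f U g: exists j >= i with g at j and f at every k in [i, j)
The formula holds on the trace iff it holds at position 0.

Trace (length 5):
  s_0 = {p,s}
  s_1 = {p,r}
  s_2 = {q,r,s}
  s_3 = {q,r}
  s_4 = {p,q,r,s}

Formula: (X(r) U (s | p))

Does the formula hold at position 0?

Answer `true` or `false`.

s_0={p,s}: (X(r) U (s | p))=True X(r)=True r=False (s | p)=True s=True p=True
s_1={p,r}: (X(r) U (s | p))=True X(r)=True r=True (s | p)=True s=False p=True
s_2={q,r,s}: (X(r) U (s | p))=True X(r)=True r=True (s | p)=True s=True p=False
s_3={q,r}: (X(r) U (s | p))=True X(r)=True r=True (s | p)=False s=False p=False
s_4={p,q,r,s}: (X(r) U (s | p))=True X(r)=False r=True (s | p)=True s=True p=True

Answer: true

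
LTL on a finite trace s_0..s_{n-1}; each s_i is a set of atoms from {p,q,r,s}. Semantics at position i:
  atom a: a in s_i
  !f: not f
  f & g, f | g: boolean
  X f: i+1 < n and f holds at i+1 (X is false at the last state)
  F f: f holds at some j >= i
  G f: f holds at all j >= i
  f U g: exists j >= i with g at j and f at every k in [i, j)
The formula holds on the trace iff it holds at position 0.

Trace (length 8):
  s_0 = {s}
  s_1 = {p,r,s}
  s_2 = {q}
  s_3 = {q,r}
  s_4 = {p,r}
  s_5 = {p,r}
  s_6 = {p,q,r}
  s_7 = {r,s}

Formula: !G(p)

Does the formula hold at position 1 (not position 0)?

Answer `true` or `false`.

s_0={s}: !G(p)=True G(p)=False p=False
s_1={p,r,s}: !G(p)=True G(p)=False p=True
s_2={q}: !G(p)=True G(p)=False p=False
s_3={q,r}: !G(p)=True G(p)=False p=False
s_4={p,r}: !G(p)=True G(p)=False p=True
s_5={p,r}: !G(p)=True G(p)=False p=True
s_6={p,q,r}: !G(p)=True G(p)=False p=True
s_7={r,s}: !G(p)=True G(p)=False p=False
Evaluating at position 1: result = True

Answer: true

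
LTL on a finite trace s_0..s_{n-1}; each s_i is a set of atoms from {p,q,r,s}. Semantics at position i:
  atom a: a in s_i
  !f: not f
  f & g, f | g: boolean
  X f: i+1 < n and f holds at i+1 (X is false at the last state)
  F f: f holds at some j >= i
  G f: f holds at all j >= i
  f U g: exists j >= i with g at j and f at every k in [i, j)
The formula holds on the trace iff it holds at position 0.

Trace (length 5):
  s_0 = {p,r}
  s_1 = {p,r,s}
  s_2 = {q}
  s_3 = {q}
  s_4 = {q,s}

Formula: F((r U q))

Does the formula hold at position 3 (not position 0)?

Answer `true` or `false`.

s_0={p,r}: F((r U q))=True (r U q)=True r=True q=False
s_1={p,r,s}: F((r U q))=True (r U q)=True r=True q=False
s_2={q}: F((r U q))=True (r U q)=True r=False q=True
s_3={q}: F((r U q))=True (r U q)=True r=False q=True
s_4={q,s}: F((r U q))=True (r U q)=True r=False q=True
Evaluating at position 3: result = True

Answer: true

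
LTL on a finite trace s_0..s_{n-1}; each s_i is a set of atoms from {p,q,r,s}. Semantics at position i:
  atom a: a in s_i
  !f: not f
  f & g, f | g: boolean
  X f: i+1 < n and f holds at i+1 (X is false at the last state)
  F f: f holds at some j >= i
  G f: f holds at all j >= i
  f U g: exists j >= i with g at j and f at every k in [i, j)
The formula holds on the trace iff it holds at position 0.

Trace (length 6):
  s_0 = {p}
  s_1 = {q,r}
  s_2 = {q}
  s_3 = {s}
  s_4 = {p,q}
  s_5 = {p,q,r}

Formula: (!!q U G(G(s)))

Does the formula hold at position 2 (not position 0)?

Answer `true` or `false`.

s_0={p}: (!!q U G(G(s)))=False !!q=False !q=True q=False G(G(s))=False G(s)=False s=False
s_1={q,r}: (!!q U G(G(s)))=False !!q=True !q=False q=True G(G(s))=False G(s)=False s=False
s_2={q}: (!!q U G(G(s)))=False !!q=True !q=False q=True G(G(s))=False G(s)=False s=False
s_3={s}: (!!q U G(G(s)))=False !!q=False !q=True q=False G(G(s))=False G(s)=False s=True
s_4={p,q}: (!!q U G(G(s)))=False !!q=True !q=False q=True G(G(s))=False G(s)=False s=False
s_5={p,q,r}: (!!q U G(G(s)))=False !!q=True !q=False q=True G(G(s))=False G(s)=False s=False
Evaluating at position 2: result = False

Answer: false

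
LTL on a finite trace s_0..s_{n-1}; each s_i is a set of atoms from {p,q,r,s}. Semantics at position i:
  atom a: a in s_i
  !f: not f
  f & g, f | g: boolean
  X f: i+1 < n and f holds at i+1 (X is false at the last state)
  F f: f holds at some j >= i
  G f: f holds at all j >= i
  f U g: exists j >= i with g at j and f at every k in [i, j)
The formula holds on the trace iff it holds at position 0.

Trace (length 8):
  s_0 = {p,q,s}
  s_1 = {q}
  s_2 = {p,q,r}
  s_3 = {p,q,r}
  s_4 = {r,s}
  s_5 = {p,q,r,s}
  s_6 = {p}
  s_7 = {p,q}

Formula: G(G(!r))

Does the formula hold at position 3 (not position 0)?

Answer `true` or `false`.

Answer: false

Derivation:
s_0={p,q,s}: G(G(!r))=False G(!r)=False !r=True r=False
s_1={q}: G(G(!r))=False G(!r)=False !r=True r=False
s_2={p,q,r}: G(G(!r))=False G(!r)=False !r=False r=True
s_3={p,q,r}: G(G(!r))=False G(!r)=False !r=False r=True
s_4={r,s}: G(G(!r))=False G(!r)=False !r=False r=True
s_5={p,q,r,s}: G(G(!r))=False G(!r)=False !r=False r=True
s_6={p}: G(G(!r))=True G(!r)=True !r=True r=False
s_7={p,q}: G(G(!r))=True G(!r)=True !r=True r=False
Evaluating at position 3: result = False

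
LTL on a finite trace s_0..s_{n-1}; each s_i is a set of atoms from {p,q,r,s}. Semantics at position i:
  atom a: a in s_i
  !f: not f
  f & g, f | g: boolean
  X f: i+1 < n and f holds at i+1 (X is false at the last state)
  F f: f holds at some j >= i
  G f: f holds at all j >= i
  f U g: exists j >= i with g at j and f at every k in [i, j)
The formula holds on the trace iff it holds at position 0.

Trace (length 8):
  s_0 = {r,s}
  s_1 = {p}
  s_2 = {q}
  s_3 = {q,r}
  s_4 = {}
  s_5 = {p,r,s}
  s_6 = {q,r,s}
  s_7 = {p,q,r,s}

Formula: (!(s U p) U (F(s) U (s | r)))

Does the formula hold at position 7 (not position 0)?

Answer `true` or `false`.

s_0={r,s}: (!(s U p) U (F(s) U (s | r)))=True !(s U p)=False (s U p)=True s=True p=False (F(s) U (s | r))=True F(s)=True (s | r)=True r=True
s_1={p}: (!(s U p) U (F(s) U (s | r)))=True !(s U p)=False (s U p)=True s=False p=True (F(s) U (s | r))=True F(s)=True (s | r)=False r=False
s_2={q}: (!(s U p) U (F(s) U (s | r)))=True !(s U p)=True (s U p)=False s=False p=False (F(s) U (s | r))=True F(s)=True (s | r)=False r=False
s_3={q,r}: (!(s U p) U (F(s) U (s | r)))=True !(s U p)=True (s U p)=False s=False p=False (F(s) U (s | r))=True F(s)=True (s | r)=True r=True
s_4={}: (!(s U p) U (F(s) U (s | r)))=True !(s U p)=True (s U p)=False s=False p=False (F(s) U (s | r))=True F(s)=True (s | r)=False r=False
s_5={p,r,s}: (!(s U p) U (F(s) U (s | r)))=True !(s U p)=False (s U p)=True s=True p=True (F(s) U (s | r))=True F(s)=True (s | r)=True r=True
s_6={q,r,s}: (!(s U p) U (F(s) U (s | r)))=True !(s U p)=False (s U p)=True s=True p=False (F(s) U (s | r))=True F(s)=True (s | r)=True r=True
s_7={p,q,r,s}: (!(s U p) U (F(s) U (s | r)))=True !(s U p)=False (s U p)=True s=True p=True (F(s) U (s | r))=True F(s)=True (s | r)=True r=True
Evaluating at position 7: result = True

Answer: true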